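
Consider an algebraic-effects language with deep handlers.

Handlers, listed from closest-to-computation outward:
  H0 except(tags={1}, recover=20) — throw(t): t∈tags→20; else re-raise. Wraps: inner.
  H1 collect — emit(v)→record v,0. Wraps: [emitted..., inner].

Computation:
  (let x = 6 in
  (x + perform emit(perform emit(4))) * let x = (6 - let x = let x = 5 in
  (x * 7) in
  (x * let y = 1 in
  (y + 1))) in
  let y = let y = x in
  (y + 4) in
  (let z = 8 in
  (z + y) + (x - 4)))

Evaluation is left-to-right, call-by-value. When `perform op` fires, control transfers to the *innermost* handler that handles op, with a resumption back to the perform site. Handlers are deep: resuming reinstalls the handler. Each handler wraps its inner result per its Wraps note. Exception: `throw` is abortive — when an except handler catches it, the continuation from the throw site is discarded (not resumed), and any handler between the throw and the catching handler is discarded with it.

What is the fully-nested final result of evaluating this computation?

Answer: [4, 0, -720]

Evaluation trace:
emit(4) @ H1 ⇒ out+=4
emit(0) @ H1 ⇒ out+=0
H0 returns -720
H1 returns [4, 0, -720]
= [4, 0, -720]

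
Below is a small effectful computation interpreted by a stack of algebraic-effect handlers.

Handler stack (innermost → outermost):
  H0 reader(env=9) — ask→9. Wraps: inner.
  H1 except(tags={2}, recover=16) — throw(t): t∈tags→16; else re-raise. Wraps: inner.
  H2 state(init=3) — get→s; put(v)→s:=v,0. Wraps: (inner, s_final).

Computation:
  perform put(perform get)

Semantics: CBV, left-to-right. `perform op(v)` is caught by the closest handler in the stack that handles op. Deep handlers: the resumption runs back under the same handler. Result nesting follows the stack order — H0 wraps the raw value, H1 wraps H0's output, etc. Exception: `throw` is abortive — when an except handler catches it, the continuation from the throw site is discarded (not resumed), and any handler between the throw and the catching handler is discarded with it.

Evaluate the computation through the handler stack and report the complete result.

Answer: (0, 3)

Step-by-step:
get @ H2 ⇒ 3
put(3) @ H2 ⇒ s:=3
H0 returns 0
H1 returns 0
H2 returns (0, 3)
= (0, 3)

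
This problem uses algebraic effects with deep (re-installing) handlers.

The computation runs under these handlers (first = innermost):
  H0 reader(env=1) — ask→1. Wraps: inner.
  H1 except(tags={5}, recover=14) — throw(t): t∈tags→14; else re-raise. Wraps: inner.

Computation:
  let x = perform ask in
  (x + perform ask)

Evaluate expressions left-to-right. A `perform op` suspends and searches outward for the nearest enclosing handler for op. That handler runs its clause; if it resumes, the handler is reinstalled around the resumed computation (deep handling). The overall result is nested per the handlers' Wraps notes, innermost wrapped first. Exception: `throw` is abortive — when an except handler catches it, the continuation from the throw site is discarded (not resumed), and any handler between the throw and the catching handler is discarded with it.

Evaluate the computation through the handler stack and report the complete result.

Answer: 2

Working:
ask @ H0 ⇒ 1
ask @ H0 ⇒ 1
H0 returns 2
H1 returns 2
= 2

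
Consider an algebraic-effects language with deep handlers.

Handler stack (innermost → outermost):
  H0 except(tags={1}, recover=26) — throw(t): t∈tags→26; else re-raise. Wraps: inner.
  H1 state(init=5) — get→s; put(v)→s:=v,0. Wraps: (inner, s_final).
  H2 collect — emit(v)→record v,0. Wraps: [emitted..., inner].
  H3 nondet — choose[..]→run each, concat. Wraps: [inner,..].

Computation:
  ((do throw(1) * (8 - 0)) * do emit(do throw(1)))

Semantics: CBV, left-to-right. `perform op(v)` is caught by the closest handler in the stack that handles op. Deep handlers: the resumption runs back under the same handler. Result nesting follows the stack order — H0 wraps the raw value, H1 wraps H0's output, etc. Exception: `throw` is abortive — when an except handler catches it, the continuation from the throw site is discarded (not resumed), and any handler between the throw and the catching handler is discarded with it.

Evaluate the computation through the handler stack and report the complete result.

Step-by-step:
throw(1) @ H0 caught ⇒ 26
H1 returns (26, 5)
H2 returns [(26, 5)]
H3 returns [[(26, 5)]]
= [[(26, 5)]]

Answer: [[(26, 5)]]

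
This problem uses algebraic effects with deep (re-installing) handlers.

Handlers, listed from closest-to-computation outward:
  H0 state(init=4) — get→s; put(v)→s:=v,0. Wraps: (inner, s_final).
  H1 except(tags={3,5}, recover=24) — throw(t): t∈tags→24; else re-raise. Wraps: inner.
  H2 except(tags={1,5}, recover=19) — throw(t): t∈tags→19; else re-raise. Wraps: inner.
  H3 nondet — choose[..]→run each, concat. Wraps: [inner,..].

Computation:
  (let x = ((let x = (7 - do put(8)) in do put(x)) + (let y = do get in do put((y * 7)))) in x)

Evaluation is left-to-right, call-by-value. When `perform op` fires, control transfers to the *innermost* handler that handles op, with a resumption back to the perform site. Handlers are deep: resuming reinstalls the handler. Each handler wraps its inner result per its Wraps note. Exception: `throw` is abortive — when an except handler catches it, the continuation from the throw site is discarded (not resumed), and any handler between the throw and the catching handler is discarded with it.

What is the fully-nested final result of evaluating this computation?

Evaluation trace:
put(8) @ H0 ⇒ s:=8
put(7) @ H0 ⇒ s:=7
get @ H0 ⇒ 7
put(49) @ H0 ⇒ s:=49
H0 returns (0, 49)
H1 returns (0, 49)
H2 returns (0, 49)
H3 returns [(0, 49)]
= [(0, 49)]

Answer: [(0, 49)]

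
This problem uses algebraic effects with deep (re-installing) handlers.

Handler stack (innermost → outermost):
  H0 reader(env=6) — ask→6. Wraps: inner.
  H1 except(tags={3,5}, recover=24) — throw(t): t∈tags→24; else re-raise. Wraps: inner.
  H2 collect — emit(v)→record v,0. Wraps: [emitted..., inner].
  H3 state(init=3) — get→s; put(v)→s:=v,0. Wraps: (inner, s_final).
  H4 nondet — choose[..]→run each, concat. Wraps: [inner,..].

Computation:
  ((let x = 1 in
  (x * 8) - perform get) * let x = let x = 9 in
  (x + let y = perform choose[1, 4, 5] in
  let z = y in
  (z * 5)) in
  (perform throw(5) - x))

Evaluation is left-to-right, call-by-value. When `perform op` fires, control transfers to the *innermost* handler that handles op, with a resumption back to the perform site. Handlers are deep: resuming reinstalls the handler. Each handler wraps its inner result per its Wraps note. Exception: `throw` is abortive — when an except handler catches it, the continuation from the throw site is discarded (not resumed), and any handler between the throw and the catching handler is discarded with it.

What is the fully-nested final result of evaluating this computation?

Evaluation trace:
get @ H3 ⇒ 3
choose[1, 4, 5] @ H4
  branch[0] choose=1:
    throw(5) @ H1 caught ⇒ 24
    H2 returns [24]
    H3 returns ([24], 3)
    H4 returns [([24], 3)]
  branch[1] choose=4:
    throw(5) @ H1 caught ⇒ 24
    H2 returns [24]
    H3 returns ([24], 3)
    H4 returns [([24], 3)]
  branch[2] choose=5:
    throw(5) @ H1 caught ⇒ 24
    H2 returns [24]
    H3 returns ([24], 3)
    H4 returns [([24], 3)]
= [([24], 3), ([24], 3), ([24], 3)]

Answer: [([24], 3), ([24], 3), ([24], 3)]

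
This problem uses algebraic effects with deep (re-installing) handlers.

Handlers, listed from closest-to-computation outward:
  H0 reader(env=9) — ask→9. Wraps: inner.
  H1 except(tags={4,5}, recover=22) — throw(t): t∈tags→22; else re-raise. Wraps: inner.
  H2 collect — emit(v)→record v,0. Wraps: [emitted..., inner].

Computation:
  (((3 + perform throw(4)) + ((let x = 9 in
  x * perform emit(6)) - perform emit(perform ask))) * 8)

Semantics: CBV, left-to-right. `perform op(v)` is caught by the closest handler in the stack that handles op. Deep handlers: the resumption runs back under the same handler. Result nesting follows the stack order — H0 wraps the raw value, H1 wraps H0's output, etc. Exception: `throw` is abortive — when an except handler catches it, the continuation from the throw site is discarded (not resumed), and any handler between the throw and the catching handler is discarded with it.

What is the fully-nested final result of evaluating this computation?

Answer: [22]

Working:
throw(4) @ H1 caught ⇒ 22
H2 returns [22]
= [22]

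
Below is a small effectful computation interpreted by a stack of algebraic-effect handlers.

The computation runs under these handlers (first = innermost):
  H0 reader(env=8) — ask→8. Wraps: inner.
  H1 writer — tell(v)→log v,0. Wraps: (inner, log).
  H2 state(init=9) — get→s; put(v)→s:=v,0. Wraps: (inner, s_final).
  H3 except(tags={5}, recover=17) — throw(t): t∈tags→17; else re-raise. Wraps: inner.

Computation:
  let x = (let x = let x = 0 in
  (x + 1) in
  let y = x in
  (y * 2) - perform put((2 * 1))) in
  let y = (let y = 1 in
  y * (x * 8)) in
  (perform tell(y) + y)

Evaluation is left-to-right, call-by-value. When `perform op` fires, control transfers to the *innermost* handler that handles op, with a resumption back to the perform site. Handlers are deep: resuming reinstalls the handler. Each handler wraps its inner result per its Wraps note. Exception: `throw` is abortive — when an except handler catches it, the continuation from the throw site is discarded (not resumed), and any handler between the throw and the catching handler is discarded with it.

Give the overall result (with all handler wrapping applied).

Answer: ((16, (16)), 2)

Working:
put(2) @ H2 ⇒ s:=2
tell(16) @ H1 ⇒ log+=16
H0 returns 16
H1 returns (16, (16))
H2 returns ((16, (16)), 2)
H3 returns ((16, (16)), 2)
= ((16, (16)), 2)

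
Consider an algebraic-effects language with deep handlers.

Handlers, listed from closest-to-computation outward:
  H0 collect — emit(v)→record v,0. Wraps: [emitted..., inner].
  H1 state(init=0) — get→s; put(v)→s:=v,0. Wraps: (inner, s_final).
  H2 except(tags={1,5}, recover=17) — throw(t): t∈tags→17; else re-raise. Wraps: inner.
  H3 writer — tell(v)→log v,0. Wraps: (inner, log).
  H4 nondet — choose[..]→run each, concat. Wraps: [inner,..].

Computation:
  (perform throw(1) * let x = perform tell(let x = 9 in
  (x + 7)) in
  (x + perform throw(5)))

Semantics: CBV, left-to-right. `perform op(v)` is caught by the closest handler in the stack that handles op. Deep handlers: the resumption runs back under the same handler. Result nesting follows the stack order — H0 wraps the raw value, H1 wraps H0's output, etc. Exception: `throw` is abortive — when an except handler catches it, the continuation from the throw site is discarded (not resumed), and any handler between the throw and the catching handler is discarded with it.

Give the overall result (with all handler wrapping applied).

Working:
throw(1) @ H2 caught ⇒ 17
H3 returns (17, ())
H4 returns [(17, ())]
= [(17, ())]

Answer: [(17, ())]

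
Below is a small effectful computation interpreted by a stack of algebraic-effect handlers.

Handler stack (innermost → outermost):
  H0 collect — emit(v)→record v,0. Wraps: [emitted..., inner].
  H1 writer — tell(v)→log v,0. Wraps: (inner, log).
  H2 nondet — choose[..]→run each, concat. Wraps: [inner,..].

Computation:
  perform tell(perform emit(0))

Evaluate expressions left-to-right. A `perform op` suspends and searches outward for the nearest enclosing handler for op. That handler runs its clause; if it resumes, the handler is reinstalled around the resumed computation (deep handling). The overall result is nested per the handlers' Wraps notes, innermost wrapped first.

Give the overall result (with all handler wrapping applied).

Evaluation trace:
emit(0) @ H0 ⇒ out+=0
tell(0) @ H1 ⇒ log+=0
H0 returns [0, 0]
H1 returns ([0, 0], (0))
H2 returns [([0, 0], (0))]
= [([0, 0], (0))]

Answer: [([0, 0], (0))]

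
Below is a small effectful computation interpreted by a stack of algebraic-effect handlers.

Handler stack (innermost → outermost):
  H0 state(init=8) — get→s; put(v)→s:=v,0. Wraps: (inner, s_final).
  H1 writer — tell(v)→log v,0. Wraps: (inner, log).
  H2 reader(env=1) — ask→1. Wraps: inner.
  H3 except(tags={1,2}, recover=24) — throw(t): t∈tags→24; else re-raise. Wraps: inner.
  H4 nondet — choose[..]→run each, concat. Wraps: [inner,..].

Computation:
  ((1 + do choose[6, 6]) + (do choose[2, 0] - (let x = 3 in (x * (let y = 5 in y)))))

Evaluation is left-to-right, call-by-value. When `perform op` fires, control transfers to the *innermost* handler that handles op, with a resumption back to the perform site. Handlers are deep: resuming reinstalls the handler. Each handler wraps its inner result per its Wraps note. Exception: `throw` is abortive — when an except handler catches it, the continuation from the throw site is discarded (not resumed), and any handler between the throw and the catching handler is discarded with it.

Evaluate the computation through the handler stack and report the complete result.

Step-by-step:
choose[6, 6] @ H4
  branch[0] choose=6:
    choose[2, 0] @ H4
      branch[0] choose=2:
        H0 returns (-6, 8)
        H1 returns ((-6, 8), ())
        H2 returns ((-6, 8), ())
        H3 returns ((-6, 8), ())
        H4 returns [((-6, 8), ())]
      branch[1] choose=0:
        H0 returns (-8, 8)
        H1 returns ((-8, 8), ())
        H2 returns ((-8, 8), ())
        H3 returns ((-8, 8), ())
        H4 returns [((-8, 8), ())]
  branch[1] choose=6:
    choose[2, 0] @ H4
      branch[0] choose=2:
        H0 returns (-6, 8)
        H1 returns ((-6, 8), ())
        H2 returns ((-6, 8), ())
        H3 returns ((-6, 8), ())
        H4 returns [((-6, 8), ())]
      branch[1] choose=0:
        H0 returns (-8, 8)
        H1 returns ((-8, 8), ())
        H2 returns ((-8, 8), ())
        H3 returns ((-8, 8), ())
        H4 returns [((-8, 8), ())]
= [((-6, 8), ()), ((-8, 8), ()), ((-6, 8), ()), ((-8, 8), ())]

Answer: [((-6, 8), ()), ((-8, 8), ()), ((-6, 8), ()), ((-8, 8), ())]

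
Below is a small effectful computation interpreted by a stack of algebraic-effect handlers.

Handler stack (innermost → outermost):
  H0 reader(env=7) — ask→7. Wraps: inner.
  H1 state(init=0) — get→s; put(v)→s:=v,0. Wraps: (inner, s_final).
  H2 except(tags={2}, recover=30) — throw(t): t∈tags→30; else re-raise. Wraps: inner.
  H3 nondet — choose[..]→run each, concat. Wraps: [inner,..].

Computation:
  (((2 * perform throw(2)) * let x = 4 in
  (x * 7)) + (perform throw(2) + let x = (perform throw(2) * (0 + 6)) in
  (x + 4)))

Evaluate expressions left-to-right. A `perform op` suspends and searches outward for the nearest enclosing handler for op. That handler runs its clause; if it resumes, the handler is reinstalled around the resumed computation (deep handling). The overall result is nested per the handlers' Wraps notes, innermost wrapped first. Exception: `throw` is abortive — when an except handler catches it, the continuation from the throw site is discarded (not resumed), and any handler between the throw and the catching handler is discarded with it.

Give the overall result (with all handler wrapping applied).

Answer: [30]

Step-by-step:
throw(2) @ H2 caught ⇒ 30
H3 returns [30]
= [30]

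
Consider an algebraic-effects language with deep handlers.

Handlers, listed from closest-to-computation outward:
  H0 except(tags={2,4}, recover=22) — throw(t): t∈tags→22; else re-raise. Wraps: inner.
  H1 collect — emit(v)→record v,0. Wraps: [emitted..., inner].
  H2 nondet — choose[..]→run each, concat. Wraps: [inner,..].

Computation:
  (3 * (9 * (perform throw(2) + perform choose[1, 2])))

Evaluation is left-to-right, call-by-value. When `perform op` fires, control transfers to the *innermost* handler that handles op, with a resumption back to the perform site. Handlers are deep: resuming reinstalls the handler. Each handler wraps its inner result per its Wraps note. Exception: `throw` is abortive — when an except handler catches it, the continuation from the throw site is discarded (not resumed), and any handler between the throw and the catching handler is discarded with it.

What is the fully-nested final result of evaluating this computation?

Step-by-step:
throw(2) @ H0 caught ⇒ 22
H1 returns [22]
H2 returns [[22]]
= [[22]]

Answer: [[22]]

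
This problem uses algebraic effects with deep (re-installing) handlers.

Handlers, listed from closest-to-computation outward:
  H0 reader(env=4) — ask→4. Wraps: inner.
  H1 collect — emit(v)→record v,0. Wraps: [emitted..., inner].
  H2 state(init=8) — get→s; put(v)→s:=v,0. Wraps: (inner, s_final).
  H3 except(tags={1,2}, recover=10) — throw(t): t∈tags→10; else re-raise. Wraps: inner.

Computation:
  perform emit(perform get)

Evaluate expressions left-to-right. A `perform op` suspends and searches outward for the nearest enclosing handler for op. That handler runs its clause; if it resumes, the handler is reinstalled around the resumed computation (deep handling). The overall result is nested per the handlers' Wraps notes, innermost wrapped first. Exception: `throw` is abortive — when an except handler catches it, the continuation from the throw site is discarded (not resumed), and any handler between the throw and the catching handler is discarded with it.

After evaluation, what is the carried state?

Step-by-step:
get @ H2 ⇒ 8
emit(8) @ H1 ⇒ out+=8
H0 returns 0
H1 returns [8, 0]
H2 returns ([8, 0], 8)
H3 returns ([8, 0], 8)
= ([8, 0], 8)

Answer: 8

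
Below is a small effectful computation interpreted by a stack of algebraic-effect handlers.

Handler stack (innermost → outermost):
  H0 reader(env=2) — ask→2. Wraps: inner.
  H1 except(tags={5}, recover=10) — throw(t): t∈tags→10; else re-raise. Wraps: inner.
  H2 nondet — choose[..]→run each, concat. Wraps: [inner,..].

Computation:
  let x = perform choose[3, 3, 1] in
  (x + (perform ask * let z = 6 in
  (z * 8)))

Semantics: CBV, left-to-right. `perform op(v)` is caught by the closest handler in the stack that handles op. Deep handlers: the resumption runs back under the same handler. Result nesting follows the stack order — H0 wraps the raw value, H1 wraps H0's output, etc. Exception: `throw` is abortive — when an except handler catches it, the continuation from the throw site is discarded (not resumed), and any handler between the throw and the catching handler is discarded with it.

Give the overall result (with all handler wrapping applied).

Evaluation trace:
choose[3, 3, 1] @ H2
  branch[0] choose=3:
    ask @ H0 ⇒ 2
    H0 returns 99
    H1 returns 99
    H2 returns [99]
  branch[1] choose=3:
    ask @ H0 ⇒ 2
    H0 returns 99
    H1 returns 99
    H2 returns [99]
  branch[2] choose=1:
    ask @ H0 ⇒ 2
    H0 returns 97
    H1 returns 97
    H2 returns [97]
= [99, 99, 97]

Answer: [99, 99, 97]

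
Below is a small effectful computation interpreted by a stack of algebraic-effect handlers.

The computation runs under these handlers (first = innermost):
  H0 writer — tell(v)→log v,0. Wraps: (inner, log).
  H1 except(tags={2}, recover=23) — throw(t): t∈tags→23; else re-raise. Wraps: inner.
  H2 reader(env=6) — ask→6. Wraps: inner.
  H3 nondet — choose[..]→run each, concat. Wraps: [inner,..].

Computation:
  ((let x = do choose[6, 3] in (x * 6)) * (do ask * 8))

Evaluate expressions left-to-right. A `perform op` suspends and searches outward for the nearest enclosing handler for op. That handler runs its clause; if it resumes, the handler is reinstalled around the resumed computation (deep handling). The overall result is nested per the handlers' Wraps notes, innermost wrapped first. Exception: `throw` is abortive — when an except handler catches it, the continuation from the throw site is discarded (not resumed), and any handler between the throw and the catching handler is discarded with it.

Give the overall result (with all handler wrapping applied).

Answer: [(1728, ()), (864, ())]

Working:
choose[6, 3] @ H3
  branch[0] choose=6:
    ask @ H2 ⇒ 6
    H0 returns (1728, ())
    H1 returns (1728, ())
    H2 returns (1728, ())
    H3 returns [(1728, ())]
  branch[1] choose=3:
    ask @ H2 ⇒ 6
    H0 returns (864, ())
    H1 returns (864, ())
    H2 returns (864, ())
    H3 returns [(864, ())]
= [(1728, ()), (864, ())]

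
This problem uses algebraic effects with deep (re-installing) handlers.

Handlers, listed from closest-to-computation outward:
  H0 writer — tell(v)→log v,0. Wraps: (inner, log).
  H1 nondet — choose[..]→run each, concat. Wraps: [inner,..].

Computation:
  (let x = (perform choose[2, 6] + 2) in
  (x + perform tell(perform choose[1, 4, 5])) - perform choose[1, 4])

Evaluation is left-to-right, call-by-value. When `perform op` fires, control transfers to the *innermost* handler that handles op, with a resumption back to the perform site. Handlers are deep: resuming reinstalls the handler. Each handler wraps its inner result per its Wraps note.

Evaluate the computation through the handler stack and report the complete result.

Answer: [(3, (1)), (0, (1)), (3, (4)), (0, (4)), (3, (5)), (0, (5)), (7, (1)), (4, (1)), (7, (4)), (4, (4)), (7, (5)), (4, (5))]

Working:
choose[2, 6] @ H1
  branch[0] choose=2:
    choose[1, 4, 5] @ H1
      branch[0] choose=1:
        tell(1) @ H0 ⇒ log+=1
        choose[1, 4] @ H1
          branch[0] choose=1:
            H0 returns (3, (1))
            H1 returns [(3, (1))]
          branch[1] choose=4:
            H0 returns (0, (1))
            H1 returns [(0, (1))]
      branch[1] choose=4:
        tell(4) @ H0 ⇒ log+=4
        choose[1, 4] @ H1
          branch[0] choose=1:
            H0 returns (3, (4))
            H1 returns [(3, (4))]
          branch[1] choose=4:
            H0 returns (0, (4))
            H1 returns [(0, (4))]
      branch[2] choose=5:
        tell(5) @ H0 ⇒ log+=5
        choose[1, 4] @ H1
          branch[0] choose=1:
            H0 returns (3, (5))
            H1 returns [(3, (5))]
          branch[1] choose=4:
            H0 returns (0, (5))
            H1 returns [(0, (5))]
  branch[1] choose=6:
    choose[1, 4, 5] @ H1
      branch[0] choose=1:
        tell(1) @ H0 ⇒ log+=1
        choose[1, 4] @ H1
          branch[0] choose=1:
            H0 returns (7, (1))
            H1 returns [(7, (1))]
          branch[1] choose=4:
            H0 returns (4, (1))
            H1 returns [(4, (1))]
      branch[1] choose=4:
        tell(4) @ H0 ⇒ log+=4
        choose[1, 4] @ H1
          branch[0] choose=1:
            H0 returns (7, (4))
            H1 returns [(7, (4))]
          branch[1] choose=4:
            H0 returns (4, (4))
            H1 returns [(4, (4))]
      branch[2] choose=5:
        tell(5) @ H0 ⇒ log+=5
        choose[1, 4] @ H1
          branch[0] choose=1:
            H0 returns (7, (5))
            H1 returns [(7, (5))]
          branch[1] choose=4:
            H0 returns (4, (5))
            H1 returns [(4, (5))]
= [(3, (1)), (0, (1)), (3, (4)), (0, (4)), (3, (5)), (0, (5)), (7, (1)), (4, (1)), (7, (4)), (4, (4)), (7, (5)), (4, (5))]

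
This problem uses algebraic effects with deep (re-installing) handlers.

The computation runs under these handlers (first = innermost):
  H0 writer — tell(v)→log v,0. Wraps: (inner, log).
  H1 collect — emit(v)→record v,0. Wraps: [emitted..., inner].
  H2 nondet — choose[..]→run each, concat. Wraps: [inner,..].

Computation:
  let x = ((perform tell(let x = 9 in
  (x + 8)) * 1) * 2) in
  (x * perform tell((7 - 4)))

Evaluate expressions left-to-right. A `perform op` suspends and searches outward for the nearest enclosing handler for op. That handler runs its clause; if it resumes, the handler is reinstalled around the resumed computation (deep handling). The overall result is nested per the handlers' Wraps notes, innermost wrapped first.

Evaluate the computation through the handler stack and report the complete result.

Answer: [[(0, (17, 3))]]

Working:
tell(17) @ H0 ⇒ log+=17
tell(3) @ H0 ⇒ log+=3
H0 returns (0, (17, 3))
H1 returns [(0, (17, 3))]
H2 returns [[(0, (17, 3))]]
= [[(0, (17, 3))]]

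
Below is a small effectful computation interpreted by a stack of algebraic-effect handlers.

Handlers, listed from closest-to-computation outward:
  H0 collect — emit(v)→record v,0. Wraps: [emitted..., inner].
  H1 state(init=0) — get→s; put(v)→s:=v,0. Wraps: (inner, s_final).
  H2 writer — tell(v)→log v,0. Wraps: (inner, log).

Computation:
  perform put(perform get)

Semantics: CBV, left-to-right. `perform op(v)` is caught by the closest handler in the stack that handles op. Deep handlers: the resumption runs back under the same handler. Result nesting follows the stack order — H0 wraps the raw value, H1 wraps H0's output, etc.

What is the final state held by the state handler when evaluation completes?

Answer: 0

Working:
get @ H1 ⇒ 0
put(0) @ H1 ⇒ s:=0
H0 returns [0]
H1 returns ([0], 0)
H2 returns (([0], 0), ())
= (([0], 0), ())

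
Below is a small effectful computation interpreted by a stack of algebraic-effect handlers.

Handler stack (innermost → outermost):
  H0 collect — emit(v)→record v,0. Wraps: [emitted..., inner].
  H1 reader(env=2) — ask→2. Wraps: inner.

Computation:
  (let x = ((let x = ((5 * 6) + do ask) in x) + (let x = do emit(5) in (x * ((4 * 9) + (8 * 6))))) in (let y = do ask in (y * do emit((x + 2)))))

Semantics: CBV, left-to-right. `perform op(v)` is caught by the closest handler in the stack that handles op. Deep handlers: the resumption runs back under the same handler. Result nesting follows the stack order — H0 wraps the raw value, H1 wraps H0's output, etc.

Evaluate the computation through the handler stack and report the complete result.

Working:
ask @ H1 ⇒ 2
emit(5) @ H0 ⇒ out+=5
ask @ H1 ⇒ 2
emit(34) @ H0 ⇒ out+=34
H0 returns [5, 34, 0]
H1 returns [5, 34, 0]
= [5, 34, 0]

Answer: [5, 34, 0]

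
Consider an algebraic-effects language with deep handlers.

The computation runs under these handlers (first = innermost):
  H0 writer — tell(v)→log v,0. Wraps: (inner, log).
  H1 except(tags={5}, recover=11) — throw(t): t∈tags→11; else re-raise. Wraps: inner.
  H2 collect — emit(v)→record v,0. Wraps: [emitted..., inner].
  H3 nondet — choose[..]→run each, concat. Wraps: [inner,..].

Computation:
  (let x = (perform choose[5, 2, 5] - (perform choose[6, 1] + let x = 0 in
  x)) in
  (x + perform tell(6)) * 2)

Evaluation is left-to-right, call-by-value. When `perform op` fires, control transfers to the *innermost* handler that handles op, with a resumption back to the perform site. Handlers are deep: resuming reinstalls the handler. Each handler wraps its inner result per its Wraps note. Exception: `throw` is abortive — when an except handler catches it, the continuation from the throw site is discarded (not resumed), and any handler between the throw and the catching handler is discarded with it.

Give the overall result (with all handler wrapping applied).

Answer: [[(-2, (6))], [(8, (6))], [(-8, (6))], [(2, (6))], [(-2, (6))], [(8, (6))]]

Step-by-step:
choose[5, 2, 5] @ H3
  branch[0] choose=5:
    choose[6, 1] @ H3
      branch[0] choose=6:
        tell(6) @ H0 ⇒ log+=6
        H0 returns (-2, (6))
        H1 returns (-2, (6))
        H2 returns [(-2, (6))]
        H3 returns [[(-2, (6))]]
      branch[1] choose=1:
        tell(6) @ H0 ⇒ log+=6
        H0 returns (8, (6))
        H1 returns (8, (6))
        H2 returns [(8, (6))]
        H3 returns [[(8, (6))]]
  branch[1] choose=2:
    choose[6, 1] @ H3
      branch[0] choose=6:
        tell(6) @ H0 ⇒ log+=6
        H0 returns (-8, (6))
        H1 returns (-8, (6))
        H2 returns [(-8, (6))]
        H3 returns [[(-8, (6))]]
      branch[1] choose=1:
        tell(6) @ H0 ⇒ log+=6
        H0 returns (2, (6))
        H1 returns (2, (6))
        H2 returns [(2, (6))]
        H3 returns [[(2, (6))]]
  branch[2] choose=5:
    choose[6, 1] @ H3
      branch[0] choose=6:
        tell(6) @ H0 ⇒ log+=6
        H0 returns (-2, (6))
        H1 returns (-2, (6))
        H2 returns [(-2, (6))]
        H3 returns [[(-2, (6))]]
      branch[1] choose=1:
        tell(6) @ H0 ⇒ log+=6
        H0 returns (8, (6))
        H1 returns (8, (6))
        H2 returns [(8, (6))]
        H3 returns [[(8, (6))]]
= [[(-2, (6))], [(8, (6))], [(-8, (6))], [(2, (6))], [(-2, (6))], [(8, (6))]]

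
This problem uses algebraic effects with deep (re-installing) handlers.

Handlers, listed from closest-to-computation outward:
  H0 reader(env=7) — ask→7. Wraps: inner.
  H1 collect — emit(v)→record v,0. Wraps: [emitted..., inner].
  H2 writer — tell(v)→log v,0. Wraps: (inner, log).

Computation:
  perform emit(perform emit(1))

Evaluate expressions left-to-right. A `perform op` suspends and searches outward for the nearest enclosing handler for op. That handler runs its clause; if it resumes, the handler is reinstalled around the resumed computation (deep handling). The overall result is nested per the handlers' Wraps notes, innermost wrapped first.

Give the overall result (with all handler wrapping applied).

Evaluation trace:
emit(1) @ H1 ⇒ out+=1
emit(0) @ H1 ⇒ out+=0
H0 returns 0
H1 returns [1, 0, 0]
H2 returns ([1, 0, 0], ())
= ([1, 0, 0], ())

Answer: ([1, 0, 0], ())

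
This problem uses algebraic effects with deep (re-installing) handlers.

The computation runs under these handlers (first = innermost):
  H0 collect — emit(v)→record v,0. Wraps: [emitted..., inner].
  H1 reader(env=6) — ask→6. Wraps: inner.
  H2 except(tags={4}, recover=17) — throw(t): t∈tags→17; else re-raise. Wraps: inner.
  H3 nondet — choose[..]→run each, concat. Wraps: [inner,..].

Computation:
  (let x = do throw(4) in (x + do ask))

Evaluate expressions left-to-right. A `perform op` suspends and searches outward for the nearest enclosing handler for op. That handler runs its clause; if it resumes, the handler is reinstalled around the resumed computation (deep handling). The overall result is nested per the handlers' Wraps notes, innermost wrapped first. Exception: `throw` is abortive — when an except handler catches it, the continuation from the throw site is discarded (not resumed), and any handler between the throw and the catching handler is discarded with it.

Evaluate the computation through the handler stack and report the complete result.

Answer: [17]

Evaluation trace:
throw(4) @ H2 caught ⇒ 17
H3 returns [17]
= [17]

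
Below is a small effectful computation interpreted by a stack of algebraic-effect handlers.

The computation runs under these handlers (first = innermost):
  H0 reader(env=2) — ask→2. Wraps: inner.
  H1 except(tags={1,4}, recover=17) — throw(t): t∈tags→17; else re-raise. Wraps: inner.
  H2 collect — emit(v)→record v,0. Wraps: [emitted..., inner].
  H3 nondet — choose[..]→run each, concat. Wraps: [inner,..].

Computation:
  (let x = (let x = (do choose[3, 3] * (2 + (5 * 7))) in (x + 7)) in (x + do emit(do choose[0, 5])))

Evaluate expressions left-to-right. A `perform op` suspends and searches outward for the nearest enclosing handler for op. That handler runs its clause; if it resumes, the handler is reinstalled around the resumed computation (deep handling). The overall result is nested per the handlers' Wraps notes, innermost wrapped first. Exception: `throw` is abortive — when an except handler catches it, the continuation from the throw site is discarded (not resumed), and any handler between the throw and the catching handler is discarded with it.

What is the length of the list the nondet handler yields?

Working:
choose[3, 3] @ H3
  branch[0] choose=3:
    choose[0, 5] @ H3
      branch[0] choose=0:
        emit(0) @ H2 ⇒ out+=0
        H0 returns 118
        H1 returns 118
        H2 returns [0, 118]
        H3 returns [[0, 118]]
      branch[1] choose=5:
        emit(5) @ H2 ⇒ out+=5
        H0 returns 118
        H1 returns 118
        H2 returns [5, 118]
        H3 returns [[5, 118]]
  branch[1] choose=3:
    choose[0, 5] @ H3
      branch[0] choose=0:
        emit(0) @ H2 ⇒ out+=0
        H0 returns 118
        H1 returns 118
        H2 returns [0, 118]
        H3 returns [[0, 118]]
      branch[1] choose=5:
        emit(5) @ H2 ⇒ out+=5
        H0 returns 118
        H1 returns 118
        H2 returns [5, 118]
        H3 returns [[5, 118]]
= [[0, 118], [5, 118], [0, 118], [5, 118]]

Answer: 4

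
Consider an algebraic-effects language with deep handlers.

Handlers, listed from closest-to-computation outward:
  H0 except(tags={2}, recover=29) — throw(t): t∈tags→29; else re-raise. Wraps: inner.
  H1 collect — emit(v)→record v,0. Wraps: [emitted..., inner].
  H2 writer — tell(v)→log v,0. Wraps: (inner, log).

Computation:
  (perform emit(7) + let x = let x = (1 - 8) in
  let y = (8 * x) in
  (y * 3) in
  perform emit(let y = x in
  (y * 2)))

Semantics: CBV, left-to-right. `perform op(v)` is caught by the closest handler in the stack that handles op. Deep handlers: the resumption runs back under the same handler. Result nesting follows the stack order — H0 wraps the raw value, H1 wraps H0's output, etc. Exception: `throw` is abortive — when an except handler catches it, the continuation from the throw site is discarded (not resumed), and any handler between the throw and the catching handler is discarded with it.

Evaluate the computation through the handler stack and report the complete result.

Answer: ([7, -336, 0], ())

Step-by-step:
emit(7) @ H1 ⇒ out+=7
emit(-336) @ H1 ⇒ out+=-336
H0 returns 0
H1 returns [7, -336, 0]
H2 returns ([7, -336, 0], ())
= ([7, -336, 0], ())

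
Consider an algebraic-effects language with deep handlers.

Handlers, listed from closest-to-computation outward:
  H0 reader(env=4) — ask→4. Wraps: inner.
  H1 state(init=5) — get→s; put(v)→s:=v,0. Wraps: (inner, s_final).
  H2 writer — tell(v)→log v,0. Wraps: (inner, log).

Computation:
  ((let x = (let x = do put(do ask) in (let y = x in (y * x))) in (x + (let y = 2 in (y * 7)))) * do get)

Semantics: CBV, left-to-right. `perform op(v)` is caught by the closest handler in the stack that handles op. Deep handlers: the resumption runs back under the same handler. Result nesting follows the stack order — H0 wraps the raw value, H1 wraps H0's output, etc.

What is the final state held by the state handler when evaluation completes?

Evaluation trace:
ask @ H0 ⇒ 4
put(4) @ H1 ⇒ s:=4
get @ H1 ⇒ 4
H0 returns 56
H1 returns (56, 4)
H2 returns ((56, 4), ())
= ((56, 4), ())

Answer: 4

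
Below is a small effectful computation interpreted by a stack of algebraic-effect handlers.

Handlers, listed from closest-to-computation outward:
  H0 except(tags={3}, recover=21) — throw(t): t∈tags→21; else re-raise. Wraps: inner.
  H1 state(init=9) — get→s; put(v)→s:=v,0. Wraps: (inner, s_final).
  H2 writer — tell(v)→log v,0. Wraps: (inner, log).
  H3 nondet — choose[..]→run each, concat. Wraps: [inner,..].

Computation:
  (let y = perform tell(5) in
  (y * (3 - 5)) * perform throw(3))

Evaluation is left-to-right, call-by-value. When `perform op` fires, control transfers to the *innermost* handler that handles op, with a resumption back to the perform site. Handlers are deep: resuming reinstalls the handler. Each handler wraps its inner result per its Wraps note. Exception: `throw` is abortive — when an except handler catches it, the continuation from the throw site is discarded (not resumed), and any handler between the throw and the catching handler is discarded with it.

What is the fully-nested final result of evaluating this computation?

Working:
tell(5) @ H2 ⇒ log+=5
throw(3) @ H0 caught ⇒ 21
H1 returns (21, 9)
H2 returns ((21, 9), (5))
H3 returns [((21, 9), (5))]
= [((21, 9), (5))]

Answer: [((21, 9), (5))]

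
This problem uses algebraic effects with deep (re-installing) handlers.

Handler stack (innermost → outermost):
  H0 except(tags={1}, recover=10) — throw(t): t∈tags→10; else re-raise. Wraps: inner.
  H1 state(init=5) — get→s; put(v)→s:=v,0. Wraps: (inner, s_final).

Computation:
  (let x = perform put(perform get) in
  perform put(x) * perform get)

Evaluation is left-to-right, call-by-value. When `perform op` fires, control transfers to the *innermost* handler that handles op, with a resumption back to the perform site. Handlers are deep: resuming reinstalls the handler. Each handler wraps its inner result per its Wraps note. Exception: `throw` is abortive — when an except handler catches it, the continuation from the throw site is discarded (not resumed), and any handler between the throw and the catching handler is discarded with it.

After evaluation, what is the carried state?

Working:
get @ H1 ⇒ 5
put(5) @ H1 ⇒ s:=5
put(0) @ H1 ⇒ s:=0
get @ H1 ⇒ 0
H0 returns 0
H1 returns (0, 0)
= (0, 0)

Answer: 0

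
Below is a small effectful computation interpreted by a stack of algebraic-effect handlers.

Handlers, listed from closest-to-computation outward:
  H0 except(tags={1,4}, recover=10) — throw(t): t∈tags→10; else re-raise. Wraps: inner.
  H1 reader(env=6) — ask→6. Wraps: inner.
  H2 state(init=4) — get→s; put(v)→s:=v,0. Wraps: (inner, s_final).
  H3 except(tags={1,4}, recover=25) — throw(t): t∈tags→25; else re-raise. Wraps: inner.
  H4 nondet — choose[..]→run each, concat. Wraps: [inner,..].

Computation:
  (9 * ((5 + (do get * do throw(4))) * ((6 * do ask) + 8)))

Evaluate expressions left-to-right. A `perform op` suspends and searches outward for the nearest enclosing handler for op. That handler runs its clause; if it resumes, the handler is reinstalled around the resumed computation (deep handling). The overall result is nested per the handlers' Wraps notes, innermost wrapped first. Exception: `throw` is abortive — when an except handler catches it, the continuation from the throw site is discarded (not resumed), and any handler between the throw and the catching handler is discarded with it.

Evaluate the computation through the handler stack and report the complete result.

Answer: [(10, 4)]

Working:
get @ H2 ⇒ 4
throw(4) @ H0 caught ⇒ 10
H1 returns 10
H2 returns (10, 4)
H3 returns (10, 4)
H4 returns [(10, 4)]
= [(10, 4)]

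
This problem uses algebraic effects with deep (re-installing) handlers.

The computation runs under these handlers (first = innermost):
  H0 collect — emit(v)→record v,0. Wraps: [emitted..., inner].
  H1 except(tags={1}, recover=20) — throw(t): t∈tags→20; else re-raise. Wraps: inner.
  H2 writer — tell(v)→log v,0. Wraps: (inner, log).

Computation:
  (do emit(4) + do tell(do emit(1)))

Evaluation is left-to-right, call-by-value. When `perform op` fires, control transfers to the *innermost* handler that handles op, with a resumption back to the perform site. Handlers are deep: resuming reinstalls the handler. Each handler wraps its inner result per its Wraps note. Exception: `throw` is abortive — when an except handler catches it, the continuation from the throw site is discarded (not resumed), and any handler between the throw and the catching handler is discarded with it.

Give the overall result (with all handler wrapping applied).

Evaluation trace:
emit(4) @ H0 ⇒ out+=4
emit(1) @ H0 ⇒ out+=1
tell(0) @ H2 ⇒ log+=0
H0 returns [4, 1, 0]
H1 returns [4, 1, 0]
H2 returns ([4, 1, 0], (0))
= ([4, 1, 0], (0))

Answer: ([4, 1, 0], (0))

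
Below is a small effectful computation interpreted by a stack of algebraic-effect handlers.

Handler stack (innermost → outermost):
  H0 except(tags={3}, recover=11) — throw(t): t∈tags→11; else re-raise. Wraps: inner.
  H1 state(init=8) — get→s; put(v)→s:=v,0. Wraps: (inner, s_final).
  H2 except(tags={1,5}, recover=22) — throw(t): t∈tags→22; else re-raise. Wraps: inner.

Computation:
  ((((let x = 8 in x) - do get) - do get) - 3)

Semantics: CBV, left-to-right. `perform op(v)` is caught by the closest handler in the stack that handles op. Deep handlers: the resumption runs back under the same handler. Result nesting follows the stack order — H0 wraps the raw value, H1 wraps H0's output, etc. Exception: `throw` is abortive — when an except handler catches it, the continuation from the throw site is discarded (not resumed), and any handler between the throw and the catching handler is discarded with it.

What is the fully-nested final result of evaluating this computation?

Working:
get @ H1 ⇒ 8
get @ H1 ⇒ 8
H0 returns -11
H1 returns (-11, 8)
H2 returns (-11, 8)
= (-11, 8)

Answer: (-11, 8)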